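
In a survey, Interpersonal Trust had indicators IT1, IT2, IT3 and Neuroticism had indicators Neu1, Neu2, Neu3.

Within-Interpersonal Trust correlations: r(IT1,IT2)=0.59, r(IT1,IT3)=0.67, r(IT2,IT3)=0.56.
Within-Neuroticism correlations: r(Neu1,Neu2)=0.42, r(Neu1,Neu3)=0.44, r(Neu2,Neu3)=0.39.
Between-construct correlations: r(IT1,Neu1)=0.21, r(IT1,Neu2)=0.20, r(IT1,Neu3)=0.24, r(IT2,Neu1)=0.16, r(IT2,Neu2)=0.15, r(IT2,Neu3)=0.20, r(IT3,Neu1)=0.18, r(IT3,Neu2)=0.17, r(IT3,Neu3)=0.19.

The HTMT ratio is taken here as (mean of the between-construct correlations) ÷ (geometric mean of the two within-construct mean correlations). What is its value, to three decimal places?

0.376

Mean heterotrait r = 1.70/9 = 0.1889.
Mean within-IT = 1.82/3 = 0.6067; mean within-Neu = 1.25/3 = 0.4167.
Geometric mean = √(0.6067 × 0.4167) = 0.5028.
HTMT = 0.1889 / 0.5028 = 0.376.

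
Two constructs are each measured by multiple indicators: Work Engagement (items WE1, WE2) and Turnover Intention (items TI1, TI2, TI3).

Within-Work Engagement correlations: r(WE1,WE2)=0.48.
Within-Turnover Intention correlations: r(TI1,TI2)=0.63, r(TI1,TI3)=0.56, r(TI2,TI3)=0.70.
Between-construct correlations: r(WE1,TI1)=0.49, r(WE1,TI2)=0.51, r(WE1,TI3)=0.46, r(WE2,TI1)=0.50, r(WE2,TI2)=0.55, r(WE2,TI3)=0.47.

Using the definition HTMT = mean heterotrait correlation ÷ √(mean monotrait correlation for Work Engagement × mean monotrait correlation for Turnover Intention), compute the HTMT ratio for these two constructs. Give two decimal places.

0.90

Between-construct mean = 2.98/6 = 0.4967.
Mean within-WE = 0.48/1 = 0.4800; mean within-TI = 1.89/3 = 0.6300.
Geometric mean = √(0.4800 × 0.6300) = 0.5499.
HTMT = 0.4967 / 0.5499 = 0.90.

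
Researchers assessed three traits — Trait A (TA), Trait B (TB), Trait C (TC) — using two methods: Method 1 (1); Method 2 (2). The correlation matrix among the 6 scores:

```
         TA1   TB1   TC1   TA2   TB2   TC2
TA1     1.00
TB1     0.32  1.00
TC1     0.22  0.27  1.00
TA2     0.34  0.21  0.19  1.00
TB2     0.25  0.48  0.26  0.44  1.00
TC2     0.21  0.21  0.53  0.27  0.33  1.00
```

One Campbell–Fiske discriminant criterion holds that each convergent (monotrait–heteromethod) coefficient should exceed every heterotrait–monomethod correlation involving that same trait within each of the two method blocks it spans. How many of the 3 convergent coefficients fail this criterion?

Convergent coefficients and their comparison sets:
TA (methods 1·2): 0.34 vs {0.32, 0.44, 0.22, 0.27} → fail.
TB (methods 1·2): 0.48 vs {0.32, 0.44, 0.27, 0.33} → pass.
TC (methods 1·2): 0.53 vs {0.22, 0.27, 0.27, 0.33} → pass.
1 of 3 fail.

1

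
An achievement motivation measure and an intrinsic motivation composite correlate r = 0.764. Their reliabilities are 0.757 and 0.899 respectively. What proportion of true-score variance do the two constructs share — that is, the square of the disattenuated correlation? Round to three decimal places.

Disattenuated r = 0.764 / √(0.757 × 0.899) = 0.764 / 0.8250 = 0.9261.
Shared true-score variance = 0.9261² = 0.8577 ≈ 0.858.

0.858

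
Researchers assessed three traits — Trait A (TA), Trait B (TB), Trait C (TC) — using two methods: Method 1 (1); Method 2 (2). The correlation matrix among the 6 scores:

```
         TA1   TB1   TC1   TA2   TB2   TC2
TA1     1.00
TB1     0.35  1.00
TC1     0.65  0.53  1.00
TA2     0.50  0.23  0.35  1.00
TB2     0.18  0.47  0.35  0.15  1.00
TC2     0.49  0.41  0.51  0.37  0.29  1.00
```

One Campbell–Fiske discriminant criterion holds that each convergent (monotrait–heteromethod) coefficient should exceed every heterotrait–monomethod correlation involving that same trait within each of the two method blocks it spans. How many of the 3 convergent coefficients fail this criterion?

Each convergent coefficient versus the relevant comparison correlations:
TA (methods 1·2): 0.50 vs {0.35, 0.15, 0.65, 0.37} → fail.
TB (methods 1·2): 0.47 vs {0.35, 0.15, 0.53, 0.29} → fail.
TC (methods 1·2): 0.51 vs {0.65, 0.37, 0.53, 0.29} → fail.
3 of 3 fail.

3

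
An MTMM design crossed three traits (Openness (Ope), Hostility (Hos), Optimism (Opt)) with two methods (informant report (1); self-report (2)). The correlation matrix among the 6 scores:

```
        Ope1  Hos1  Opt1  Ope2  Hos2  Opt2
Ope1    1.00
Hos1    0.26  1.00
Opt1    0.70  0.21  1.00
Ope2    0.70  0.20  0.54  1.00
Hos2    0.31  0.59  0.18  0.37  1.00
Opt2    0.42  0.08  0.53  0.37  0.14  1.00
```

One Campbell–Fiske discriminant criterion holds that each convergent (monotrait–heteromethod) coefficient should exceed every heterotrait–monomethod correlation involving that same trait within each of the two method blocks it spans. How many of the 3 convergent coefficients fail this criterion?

2

Each convergent coefficient versus the relevant comparison correlations:
Ope (methods 1·2): 0.70 vs {0.26, 0.37, 0.70, 0.37} → fail.
Hos (methods 1·2): 0.59 vs {0.26, 0.37, 0.21, 0.14} → pass.
Opt (methods 1·2): 0.53 vs {0.70, 0.37, 0.21, 0.14} → fail.
2 of 3 fail.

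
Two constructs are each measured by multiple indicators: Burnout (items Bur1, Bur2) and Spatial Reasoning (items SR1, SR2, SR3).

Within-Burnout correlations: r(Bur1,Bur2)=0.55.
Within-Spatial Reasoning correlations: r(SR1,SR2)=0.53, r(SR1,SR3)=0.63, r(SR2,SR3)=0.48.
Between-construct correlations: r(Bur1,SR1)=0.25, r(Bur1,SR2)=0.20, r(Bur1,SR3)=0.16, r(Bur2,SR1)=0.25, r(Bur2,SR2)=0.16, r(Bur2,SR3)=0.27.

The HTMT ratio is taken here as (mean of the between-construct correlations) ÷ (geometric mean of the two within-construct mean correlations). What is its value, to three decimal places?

0.392

Between-construct mean = 1.29/6 = 0.2150.
Mean within-Bur = 0.55/1 = 0.5500; mean within-SR = 1.64/3 = 0.5467.
Geometric mean = √(0.5500 × 0.5467) = 0.5483.
HTMT = 0.2150 / 0.5483 = 0.392.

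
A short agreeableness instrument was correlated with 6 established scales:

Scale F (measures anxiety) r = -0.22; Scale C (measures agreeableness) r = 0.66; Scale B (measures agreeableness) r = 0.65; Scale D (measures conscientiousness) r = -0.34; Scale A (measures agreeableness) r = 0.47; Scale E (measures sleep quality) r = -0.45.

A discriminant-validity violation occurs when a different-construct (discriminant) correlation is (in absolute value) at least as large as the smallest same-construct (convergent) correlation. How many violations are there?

Convergent (same construct = agreeableness): Scale C, Scale B, Scale A.
Smallest convergent = 0.47. Discriminant |r|: 0.22, 0.34, 0.45; count ≥ 0.47 → 0.

0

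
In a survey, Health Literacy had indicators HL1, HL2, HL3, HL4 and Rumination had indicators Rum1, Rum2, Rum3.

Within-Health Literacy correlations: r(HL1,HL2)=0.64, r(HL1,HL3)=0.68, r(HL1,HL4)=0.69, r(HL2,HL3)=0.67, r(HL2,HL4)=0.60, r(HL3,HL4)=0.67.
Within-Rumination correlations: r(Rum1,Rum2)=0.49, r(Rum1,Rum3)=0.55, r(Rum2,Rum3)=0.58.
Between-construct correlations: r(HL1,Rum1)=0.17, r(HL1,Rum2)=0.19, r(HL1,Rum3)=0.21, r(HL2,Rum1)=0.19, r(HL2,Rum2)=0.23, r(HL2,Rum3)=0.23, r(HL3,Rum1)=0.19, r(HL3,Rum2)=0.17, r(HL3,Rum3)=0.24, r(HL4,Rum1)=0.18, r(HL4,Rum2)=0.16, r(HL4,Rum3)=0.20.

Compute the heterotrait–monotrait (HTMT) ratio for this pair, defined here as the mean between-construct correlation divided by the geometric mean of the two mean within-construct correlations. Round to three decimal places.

Mean between = 2.36/12 = 0.1967.
Mean within-HL = 3.95/6 = 0.6583; mean within-Rum = 1.62/3 = 0.5400.
Geometric mean = √(0.6583 × 0.5400) = 0.5962.
HTMT = 0.1967 / 0.5962 = 0.330.

0.330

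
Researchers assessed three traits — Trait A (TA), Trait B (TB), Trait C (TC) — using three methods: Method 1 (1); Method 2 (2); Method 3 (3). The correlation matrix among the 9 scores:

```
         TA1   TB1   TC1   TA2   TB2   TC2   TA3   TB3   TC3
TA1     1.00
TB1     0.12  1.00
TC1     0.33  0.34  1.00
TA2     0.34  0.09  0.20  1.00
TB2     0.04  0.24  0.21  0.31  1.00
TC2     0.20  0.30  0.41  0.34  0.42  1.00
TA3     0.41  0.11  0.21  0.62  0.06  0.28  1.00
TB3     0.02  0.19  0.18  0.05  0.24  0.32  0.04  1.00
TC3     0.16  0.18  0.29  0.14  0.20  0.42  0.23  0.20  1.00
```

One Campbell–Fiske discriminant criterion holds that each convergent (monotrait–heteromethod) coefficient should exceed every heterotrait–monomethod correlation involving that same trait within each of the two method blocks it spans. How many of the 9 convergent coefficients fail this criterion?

7

Convergent coefficients and their comparison sets:
TA (methods 1·2): 0.34 vs {0.12, 0.31, 0.33, 0.34} → fail.
TA (methods 1·3): 0.41 vs {0.12, 0.04, 0.33, 0.23} → pass.
TA (methods 2·3): 0.62 vs {0.31, 0.04, 0.34, 0.23} → pass.
TB (methods 1·2): 0.24 vs {0.12, 0.31, 0.34, 0.42} → fail.
TB (methods 1·3): 0.19 vs {0.12, 0.04, 0.34, 0.20} → fail.
TB (methods 2·3): 0.24 vs {0.31, 0.04, 0.42, 0.20} → fail.
TC (methods 1·2): 0.41 vs {0.33, 0.34, 0.34, 0.42} → fail.
TC (methods 1·3): 0.29 vs {0.33, 0.23, 0.34, 0.20} → fail.
TC (methods 2·3): 0.42 vs {0.34, 0.23, 0.42, 0.20} → fail.
7 of 9 fail.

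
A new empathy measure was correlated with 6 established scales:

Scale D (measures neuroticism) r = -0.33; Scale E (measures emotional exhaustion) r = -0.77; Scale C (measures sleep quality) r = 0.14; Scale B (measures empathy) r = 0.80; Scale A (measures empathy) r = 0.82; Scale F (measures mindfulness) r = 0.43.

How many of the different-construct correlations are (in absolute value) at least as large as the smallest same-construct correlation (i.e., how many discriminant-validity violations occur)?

0

Convergent (same construct = empathy): Scale B, Scale A.
Smallest convergent = 0.80. Discriminant |r|: 0.33, 0.77, 0.14, 0.43; count ≥ 0.80 → 0.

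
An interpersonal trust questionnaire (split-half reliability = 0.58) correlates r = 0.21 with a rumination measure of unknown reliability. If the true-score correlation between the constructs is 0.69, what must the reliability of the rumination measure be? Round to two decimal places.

0.16

r_true = r_obs / √(r_xx · r_yy) ⇒ 0.69 = 0.21 / √(0.58 · r_yy).
√(0.58 · r_yy) = 0.21 / 0.69 = 0.3043; 0.58 · r_yy = 0.0926; r_yy = 0.0926 / 0.58 ≈ 0.16.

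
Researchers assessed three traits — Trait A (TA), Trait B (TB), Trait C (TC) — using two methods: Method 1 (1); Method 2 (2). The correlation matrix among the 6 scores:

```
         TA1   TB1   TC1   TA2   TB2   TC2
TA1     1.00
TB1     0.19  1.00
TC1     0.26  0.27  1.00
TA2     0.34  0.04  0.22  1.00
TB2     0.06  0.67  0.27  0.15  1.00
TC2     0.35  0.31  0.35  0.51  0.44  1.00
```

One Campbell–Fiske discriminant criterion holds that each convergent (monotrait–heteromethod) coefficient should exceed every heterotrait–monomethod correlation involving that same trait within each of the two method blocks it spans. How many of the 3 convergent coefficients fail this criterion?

2

Each convergent coefficient versus the relevant comparison correlations:
TA (methods 1·2): 0.34 vs {0.19, 0.15, 0.26, 0.51} → fail.
TB (methods 1·2): 0.67 vs {0.19, 0.15, 0.27, 0.44} → pass.
TC (methods 1·2): 0.35 vs {0.26, 0.51, 0.27, 0.44} → fail.
2 of 3 fail.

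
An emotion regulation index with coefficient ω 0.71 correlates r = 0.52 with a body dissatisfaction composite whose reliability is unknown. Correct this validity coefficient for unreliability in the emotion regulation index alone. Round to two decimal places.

0.62

Single correction: r_c = r_obs / √r_xx = 0.52 / √0.71 = 0.52 / 0.8426 ≈ 0.62.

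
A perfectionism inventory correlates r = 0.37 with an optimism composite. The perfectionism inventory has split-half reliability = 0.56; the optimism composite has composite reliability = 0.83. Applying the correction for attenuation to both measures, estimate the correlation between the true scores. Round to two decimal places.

0.54

r_true = r_obs / √(r_xx · r_yy) = 0.37 / √(0.56 × 0.83) = 0.37 / √0.4648 = 0.37 / 0.6818 ≈ 0.54.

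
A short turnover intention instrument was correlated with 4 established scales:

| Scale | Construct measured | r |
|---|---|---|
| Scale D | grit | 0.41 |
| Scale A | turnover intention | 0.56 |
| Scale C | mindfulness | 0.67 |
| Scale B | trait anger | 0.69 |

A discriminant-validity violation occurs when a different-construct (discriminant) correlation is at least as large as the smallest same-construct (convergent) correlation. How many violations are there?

Convergent (same construct = turnover intention): Scale A.
Smallest convergent = 0.56. Discriminant values: 0.41, 0.67, 0.69; count ≥ 0.56 → 2.

2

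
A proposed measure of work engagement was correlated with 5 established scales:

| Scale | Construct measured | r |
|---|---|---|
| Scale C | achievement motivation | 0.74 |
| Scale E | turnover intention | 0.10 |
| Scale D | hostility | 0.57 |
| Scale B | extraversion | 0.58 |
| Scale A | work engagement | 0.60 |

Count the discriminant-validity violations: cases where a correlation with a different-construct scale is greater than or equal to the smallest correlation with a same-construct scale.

Convergent (same construct = work engagement): Scale A.
Smallest convergent = 0.60. Discriminant values: 0.74, 0.10, 0.57, 0.58; count ≥ 0.60 → 1.

1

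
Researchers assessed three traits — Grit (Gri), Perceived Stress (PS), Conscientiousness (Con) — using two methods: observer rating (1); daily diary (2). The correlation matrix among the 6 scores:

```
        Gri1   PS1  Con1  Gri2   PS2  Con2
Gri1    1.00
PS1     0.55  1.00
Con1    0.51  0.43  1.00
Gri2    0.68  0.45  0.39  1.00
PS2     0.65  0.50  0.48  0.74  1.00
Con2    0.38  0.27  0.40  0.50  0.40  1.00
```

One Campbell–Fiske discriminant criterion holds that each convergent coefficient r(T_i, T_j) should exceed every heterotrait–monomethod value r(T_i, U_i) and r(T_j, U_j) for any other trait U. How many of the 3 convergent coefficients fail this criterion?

3

Convergent coefficients and their comparison sets:
Gri (methods 1·2): 0.68 vs {0.55, 0.74, 0.51, 0.50} → fail.
PS (methods 1·2): 0.50 vs {0.55, 0.74, 0.43, 0.40} → fail.
Con (methods 1·2): 0.40 vs {0.51, 0.50, 0.43, 0.40} → fail.
3 of 3 fail.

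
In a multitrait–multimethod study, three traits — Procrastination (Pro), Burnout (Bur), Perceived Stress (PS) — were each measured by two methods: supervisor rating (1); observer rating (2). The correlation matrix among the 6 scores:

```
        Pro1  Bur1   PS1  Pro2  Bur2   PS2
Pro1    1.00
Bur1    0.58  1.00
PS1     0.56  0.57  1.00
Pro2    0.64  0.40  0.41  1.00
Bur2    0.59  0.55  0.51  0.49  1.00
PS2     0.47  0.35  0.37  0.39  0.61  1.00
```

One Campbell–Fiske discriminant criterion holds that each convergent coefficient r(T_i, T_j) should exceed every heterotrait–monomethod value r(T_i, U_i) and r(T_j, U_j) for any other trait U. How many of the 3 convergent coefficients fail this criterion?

2

Checking each validity diagonal entry against its comparison values:
Pro (methods 1·2): 0.64 vs {0.58, 0.49, 0.56, 0.39} → pass.
Bur (methods 1·2): 0.55 vs {0.58, 0.49, 0.57, 0.61} → fail.
PS (methods 1·2): 0.37 vs {0.56, 0.39, 0.57, 0.61} → fail.
2 of 3 fail.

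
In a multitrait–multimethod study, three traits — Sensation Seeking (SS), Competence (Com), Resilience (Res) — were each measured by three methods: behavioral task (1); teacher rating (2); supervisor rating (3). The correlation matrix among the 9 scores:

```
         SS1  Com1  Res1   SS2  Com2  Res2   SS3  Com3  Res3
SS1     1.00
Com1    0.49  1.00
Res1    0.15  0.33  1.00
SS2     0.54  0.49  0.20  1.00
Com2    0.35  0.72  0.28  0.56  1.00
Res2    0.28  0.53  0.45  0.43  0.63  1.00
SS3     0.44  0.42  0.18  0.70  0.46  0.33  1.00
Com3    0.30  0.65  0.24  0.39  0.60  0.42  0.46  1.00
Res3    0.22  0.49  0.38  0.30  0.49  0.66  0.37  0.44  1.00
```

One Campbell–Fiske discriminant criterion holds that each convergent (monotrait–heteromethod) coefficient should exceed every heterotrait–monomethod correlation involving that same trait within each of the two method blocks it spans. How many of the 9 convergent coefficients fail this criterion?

Convergent coefficients and their comparison sets:
SS (methods 1·2): 0.54 vs {0.49, 0.56, 0.15, 0.43} → fail.
SS (methods 1·3): 0.44 vs {0.49, 0.46, 0.15, 0.37} → fail.
SS (methods 2·3): 0.70 vs {0.56, 0.46, 0.43, 0.37} → pass.
Com (methods 1·2): 0.72 vs {0.49, 0.56, 0.33, 0.63} → pass.
Com (methods 1·3): 0.65 vs {0.49, 0.46, 0.33, 0.44} → pass.
Com (methods 2·3): 0.60 vs {0.56, 0.46, 0.63, 0.44} → fail.
Res (methods 1·2): 0.45 vs {0.15, 0.43, 0.33, 0.63} → fail.
Res (methods 1·3): 0.38 vs {0.15, 0.37, 0.33, 0.44} → fail.
Res (methods 2·3): 0.66 vs {0.43, 0.37, 0.63, 0.44} → pass.
5 of 9 fail.

5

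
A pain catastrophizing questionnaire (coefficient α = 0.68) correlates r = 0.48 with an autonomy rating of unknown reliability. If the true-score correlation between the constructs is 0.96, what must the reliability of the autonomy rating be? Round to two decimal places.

0.37

r_true = r_obs / √(r_xx · r_yy) ⇒ 0.96 = 0.48 / √(0.68 · r_yy).
√(0.68 · r_yy) = 0.48 / 0.96 = 0.5000; 0.68 · r_yy = 0.2500; r_yy = 0.2500 / 0.68 ≈ 0.37.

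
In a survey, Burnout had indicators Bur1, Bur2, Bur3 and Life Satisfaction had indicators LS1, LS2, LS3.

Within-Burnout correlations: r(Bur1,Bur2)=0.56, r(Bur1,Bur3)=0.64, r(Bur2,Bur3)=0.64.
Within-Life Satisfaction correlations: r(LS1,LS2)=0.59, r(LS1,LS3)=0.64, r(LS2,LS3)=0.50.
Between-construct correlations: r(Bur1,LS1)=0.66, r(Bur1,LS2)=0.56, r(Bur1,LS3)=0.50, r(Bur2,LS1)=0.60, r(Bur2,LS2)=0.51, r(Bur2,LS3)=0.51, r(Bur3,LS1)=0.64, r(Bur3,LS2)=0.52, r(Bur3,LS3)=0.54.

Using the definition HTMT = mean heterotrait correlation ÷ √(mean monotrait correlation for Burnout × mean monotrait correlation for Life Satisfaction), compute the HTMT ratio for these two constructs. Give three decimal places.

0.942

Between-construct mean = 5.04/9 = 0.5600.
Mean within-Bur = 1.84/3 = 0.6133; mean within-LS = 1.73/3 = 0.5767.
Geometric mean = √(0.6133 × 0.5767) = 0.5947.
HTMT = 0.5600 / 0.5947 = 0.942.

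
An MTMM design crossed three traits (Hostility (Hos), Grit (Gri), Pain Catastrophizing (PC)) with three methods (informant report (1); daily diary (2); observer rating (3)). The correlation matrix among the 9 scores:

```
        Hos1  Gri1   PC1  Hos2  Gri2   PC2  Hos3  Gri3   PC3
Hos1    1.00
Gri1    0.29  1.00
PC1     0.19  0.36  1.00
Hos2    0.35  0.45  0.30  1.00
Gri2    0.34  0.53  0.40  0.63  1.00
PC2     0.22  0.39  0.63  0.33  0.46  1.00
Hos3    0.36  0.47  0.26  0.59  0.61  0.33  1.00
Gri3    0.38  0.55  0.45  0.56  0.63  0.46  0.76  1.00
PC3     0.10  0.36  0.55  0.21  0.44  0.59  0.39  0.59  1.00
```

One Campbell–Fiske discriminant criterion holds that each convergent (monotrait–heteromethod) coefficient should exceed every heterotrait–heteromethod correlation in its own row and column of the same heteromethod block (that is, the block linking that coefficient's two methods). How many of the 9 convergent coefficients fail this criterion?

3

Each convergent coefficient versus the relevant comparison correlations:
Hos (methods 1·2): 0.35 vs {0.34, 0.45, 0.22, 0.30} → fail.
Hos (methods 1·3): 0.36 vs {0.38, 0.47, 0.10, 0.26} → fail.
Hos (methods 2·3): 0.59 vs {0.56, 0.61, 0.21, 0.33} → fail.
Gri (methods 1·2): 0.53 vs {0.45, 0.34, 0.39, 0.40} → pass.
Gri (methods 1·3): 0.55 vs {0.47, 0.38, 0.36, 0.45} → pass.
Gri (methods 2·3): 0.63 vs {0.61, 0.56, 0.44, 0.46} → pass.
PC (methods 1·2): 0.63 vs {0.30, 0.22, 0.40, 0.39} → pass.
PC (methods 1·3): 0.55 vs {0.26, 0.10, 0.45, 0.36} → pass.
PC (methods 2·3): 0.59 vs {0.33, 0.21, 0.46, 0.44} → pass.
3 of 9 fail.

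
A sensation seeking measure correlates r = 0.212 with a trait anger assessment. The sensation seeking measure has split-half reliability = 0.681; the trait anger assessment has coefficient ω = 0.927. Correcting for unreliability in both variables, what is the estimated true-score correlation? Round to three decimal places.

r_true = r_obs / √(r_xx · r_yy) = 0.212 / √(0.681 × 0.927) = 0.212 / √0.631287 = 0.212 / 0.7945 ≈ 0.267.

0.267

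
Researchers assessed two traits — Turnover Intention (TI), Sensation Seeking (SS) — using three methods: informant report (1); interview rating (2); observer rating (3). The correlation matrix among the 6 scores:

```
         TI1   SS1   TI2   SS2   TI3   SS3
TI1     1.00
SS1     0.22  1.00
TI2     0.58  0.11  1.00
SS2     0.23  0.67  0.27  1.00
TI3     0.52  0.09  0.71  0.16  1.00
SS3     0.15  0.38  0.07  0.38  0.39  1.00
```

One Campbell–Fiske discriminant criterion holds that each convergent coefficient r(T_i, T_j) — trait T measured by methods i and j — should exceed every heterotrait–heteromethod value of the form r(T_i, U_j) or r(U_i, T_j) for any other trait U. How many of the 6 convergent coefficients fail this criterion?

0

Checking each validity diagonal entry against its comparison values:
TI (methods 1·2): 0.58 vs {0.23, 0.11} → pass.
TI (methods 1·3): 0.52 vs {0.15, 0.09} → pass.
TI (methods 2·3): 0.71 vs {0.07, 0.16} → pass.
SS (methods 1·2): 0.67 vs {0.11, 0.23} → pass.
SS (methods 1·3): 0.38 vs {0.09, 0.15} → pass.
SS (methods 2·3): 0.38 vs {0.16, 0.07} → pass.
0 of 6 fail.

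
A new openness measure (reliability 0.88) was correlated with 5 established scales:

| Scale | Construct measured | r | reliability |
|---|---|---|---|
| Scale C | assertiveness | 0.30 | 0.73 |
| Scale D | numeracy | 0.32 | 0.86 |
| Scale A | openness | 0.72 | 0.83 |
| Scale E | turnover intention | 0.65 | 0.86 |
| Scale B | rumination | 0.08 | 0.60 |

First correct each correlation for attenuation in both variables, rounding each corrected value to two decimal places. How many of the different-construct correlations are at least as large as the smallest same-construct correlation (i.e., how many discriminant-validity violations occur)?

0

Disattenuated r (r / √(r_scale · r_new)):
  Scale C (disc): 0.30 / √(0.73·0.88) = 0.37
  Scale D (disc): 0.32 / √(0.86·0.88) = 0.37
  Scale A (conv): 0.72 / √(0.83·0.88) = 0.84
  Scale E (disc): 0.65 / √(0.86·0.88) = 0.75
  Scale B (disc): 0.08 / √(0.60·0.88) = 0.11
Smallest convergent = 0.84. Discriminant values: 0.37, 0.37, 0.75, 0.11; count ≥ 0.84 → 0.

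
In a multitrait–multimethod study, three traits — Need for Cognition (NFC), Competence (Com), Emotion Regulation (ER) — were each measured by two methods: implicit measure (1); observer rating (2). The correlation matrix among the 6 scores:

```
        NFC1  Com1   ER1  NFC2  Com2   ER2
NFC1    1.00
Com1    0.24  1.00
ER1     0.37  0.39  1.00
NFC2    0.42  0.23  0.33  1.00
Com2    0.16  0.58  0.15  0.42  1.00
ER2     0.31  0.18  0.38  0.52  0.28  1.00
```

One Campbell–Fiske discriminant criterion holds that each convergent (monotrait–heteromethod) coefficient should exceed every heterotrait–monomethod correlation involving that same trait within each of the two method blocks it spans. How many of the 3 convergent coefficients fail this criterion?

2

Convergent coefficients and their comparison sets:
NFC (methods 1·2): 0.42 vs {0.24, 0.42, 0.37, 0.52} → fail.
Com (methods 1·2): 0.58 vs {0.24, 0.42, 0.39, 0.28} → pass.
ER (methods 1·2): 0.38 vs {0.37, 0.52, 0.39, 0.28} → fail.
2 of 3 fail.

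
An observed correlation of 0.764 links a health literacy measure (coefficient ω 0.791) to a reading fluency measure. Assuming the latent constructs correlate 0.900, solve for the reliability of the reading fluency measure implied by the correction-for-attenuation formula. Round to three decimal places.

r_true = r_obs / √(r_xx · r_yy) ⇒ 0.900 = 0.764 / √(0.791 · r_yy).
√(0.791 · r_yy) = 0.764 / 0.900 = 0.8489; 0.791 · r_yy = 0.7206; r_yy = 0.7206 / 0.791 ≈ 0.911.

0.911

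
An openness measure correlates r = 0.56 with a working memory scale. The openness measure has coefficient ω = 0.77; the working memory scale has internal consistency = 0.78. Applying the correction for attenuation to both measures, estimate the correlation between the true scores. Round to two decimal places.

r_true = r_obs / √(r_xx · r_yy) = 0.56 / √(0.77 × 0.78) = 0.56 / √0.6006 = 0.56 / 0.7750 ≈ 0.72.

0.72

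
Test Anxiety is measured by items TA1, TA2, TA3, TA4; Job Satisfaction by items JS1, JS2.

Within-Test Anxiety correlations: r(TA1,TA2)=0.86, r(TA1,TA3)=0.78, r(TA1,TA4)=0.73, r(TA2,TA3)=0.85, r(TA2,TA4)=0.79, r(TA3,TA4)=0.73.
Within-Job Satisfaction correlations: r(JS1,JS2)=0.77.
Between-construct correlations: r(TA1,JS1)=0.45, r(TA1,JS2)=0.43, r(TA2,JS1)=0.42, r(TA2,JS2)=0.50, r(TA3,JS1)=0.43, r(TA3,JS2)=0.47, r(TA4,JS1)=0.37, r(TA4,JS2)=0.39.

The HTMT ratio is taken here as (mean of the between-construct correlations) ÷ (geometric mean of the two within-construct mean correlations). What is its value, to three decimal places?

Between-construct mean = 3.46/8 = 0.4325.
Mean within-TA = 4.74/6 = 0.7900; mean within-JS = 0.77/1 = 0.7700.
Geometric mean = √(0.7900 × 0.7700) = 0.7799.
HTMT = 0.4325 / 0.7799 = 0.555.

0.555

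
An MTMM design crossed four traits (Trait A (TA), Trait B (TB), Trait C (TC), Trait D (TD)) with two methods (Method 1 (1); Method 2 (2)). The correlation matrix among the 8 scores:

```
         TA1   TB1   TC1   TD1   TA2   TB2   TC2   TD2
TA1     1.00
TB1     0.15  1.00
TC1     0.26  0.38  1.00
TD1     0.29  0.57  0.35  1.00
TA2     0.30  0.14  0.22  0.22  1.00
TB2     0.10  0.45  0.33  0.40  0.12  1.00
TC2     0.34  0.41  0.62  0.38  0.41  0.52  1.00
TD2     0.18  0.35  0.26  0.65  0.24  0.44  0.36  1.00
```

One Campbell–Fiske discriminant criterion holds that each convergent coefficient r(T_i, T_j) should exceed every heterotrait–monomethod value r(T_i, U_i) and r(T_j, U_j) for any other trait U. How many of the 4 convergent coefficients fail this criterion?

2

Convergent coefficients and their comparison sets:
TA (methods 1·2): 0.30 vs {0.15, 0.12, 0.26, 0.41, 0.29, 0.24} → fail.
TB (methods 1·2): 0.45 vs {0.15, 0.12, 0.38, 0.52, 0.57, 0.44} → fail.
TC (methods 1·2): 0.62 vs {0.26, 0.41, 0.38, 0.52, 0.35, 0.36} → pass.
TD (methods 1·2): 0.65 vs {0.29, 0.24, 0.57, 0.44, 0.35, 0.36} → pass.
2 of 4 fail.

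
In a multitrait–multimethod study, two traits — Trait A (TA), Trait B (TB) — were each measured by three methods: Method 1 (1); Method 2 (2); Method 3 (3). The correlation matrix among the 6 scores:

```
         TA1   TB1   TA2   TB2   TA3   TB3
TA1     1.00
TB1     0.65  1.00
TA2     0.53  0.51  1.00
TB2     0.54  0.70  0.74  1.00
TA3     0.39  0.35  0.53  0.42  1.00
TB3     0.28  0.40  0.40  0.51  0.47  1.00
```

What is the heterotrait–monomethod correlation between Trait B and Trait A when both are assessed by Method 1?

Different traits, same method: r(TB1, TA1) = 0.65.

0.65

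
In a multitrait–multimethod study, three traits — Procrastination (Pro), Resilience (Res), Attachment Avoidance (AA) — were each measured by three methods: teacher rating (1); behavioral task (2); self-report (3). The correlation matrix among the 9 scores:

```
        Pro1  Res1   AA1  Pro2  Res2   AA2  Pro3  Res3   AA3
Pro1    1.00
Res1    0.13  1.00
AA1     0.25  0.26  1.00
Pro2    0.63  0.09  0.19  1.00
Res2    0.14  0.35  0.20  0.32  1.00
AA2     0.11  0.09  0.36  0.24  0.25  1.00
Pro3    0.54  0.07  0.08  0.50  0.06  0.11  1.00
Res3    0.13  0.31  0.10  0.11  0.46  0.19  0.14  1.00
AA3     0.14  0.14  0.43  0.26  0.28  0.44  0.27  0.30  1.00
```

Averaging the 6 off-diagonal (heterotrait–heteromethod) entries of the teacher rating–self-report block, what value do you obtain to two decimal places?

HTHM values (method 1 × method 3): 0.13, 0.14, 0.07, 0.14, 0.08, 0.10; mean = 0.66/6 = 0.11.

0.11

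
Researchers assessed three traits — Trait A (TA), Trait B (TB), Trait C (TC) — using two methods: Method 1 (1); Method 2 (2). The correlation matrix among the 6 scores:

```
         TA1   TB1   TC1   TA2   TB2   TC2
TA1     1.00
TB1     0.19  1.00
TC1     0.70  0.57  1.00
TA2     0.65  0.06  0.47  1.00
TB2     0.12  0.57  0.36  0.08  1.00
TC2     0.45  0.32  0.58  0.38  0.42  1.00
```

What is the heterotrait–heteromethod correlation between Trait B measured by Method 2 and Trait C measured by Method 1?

Different traits and methods: r(TB2, TC1) = 0.36.

0.36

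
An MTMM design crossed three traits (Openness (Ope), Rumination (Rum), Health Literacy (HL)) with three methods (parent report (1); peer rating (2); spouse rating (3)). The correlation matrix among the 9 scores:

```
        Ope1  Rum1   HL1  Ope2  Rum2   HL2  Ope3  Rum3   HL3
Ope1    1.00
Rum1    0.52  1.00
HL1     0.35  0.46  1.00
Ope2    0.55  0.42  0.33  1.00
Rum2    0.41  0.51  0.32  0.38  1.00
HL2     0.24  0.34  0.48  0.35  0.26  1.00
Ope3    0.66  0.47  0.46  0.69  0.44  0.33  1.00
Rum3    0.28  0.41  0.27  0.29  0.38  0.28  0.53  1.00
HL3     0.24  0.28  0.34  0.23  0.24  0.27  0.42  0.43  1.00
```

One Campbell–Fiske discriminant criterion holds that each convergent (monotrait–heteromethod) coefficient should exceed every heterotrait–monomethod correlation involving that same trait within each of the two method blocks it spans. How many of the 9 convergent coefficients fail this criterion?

5

Each convergent coefficient versus the relevant comparison correlations:
Ope (methods 1·2): 0.55 vs {0.52, 0.38, 0.35, 0.35} → pass.
Ope (methods 1·3): 0.66 vs {0.52, 0.53, 0.35, 0.42} → pass.
Ope (methods 2·3): 0.69 vs {0.38, 0.53, 0.35, 0.42} → pass.
Rum (methods 1·2): 0.51 vs {0.52, 0.38, 0.46, 0.26} → fail.
Rum (methods 1·3): 0.41 vs {0.52, 0.53, 0.46, 0.43} → fail.
Rum (methods 2·3): 0.38 vs {0.38, 0.53, 0.26, 0.43} → fail.
HL (methods 1·2): 0.48 vs {0.35, 0.35, 0.46, 0.26} → pass.
HL (methods 1·3): 0.34 vs {0.35, 0.42, 0.46, 0.43} → fail.
HL (methods 2·3): 0.27 vs {0.35, 0.42, 0.26, 0.43} → fail.
5 of 9 fail.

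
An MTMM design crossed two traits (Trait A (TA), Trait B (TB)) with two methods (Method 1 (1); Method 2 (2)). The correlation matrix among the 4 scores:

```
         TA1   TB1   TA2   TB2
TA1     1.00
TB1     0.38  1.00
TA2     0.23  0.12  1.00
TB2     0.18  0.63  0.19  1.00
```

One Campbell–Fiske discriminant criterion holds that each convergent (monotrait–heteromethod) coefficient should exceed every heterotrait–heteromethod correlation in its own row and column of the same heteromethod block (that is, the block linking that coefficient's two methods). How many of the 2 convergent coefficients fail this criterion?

Checking each validity diagonal entry against its comparison values:
TA (methods 1·2): 0.23 vs {0.18, 0.12} → pass.
TB (methods 1·2): 0.63 vs {0.12, 0.18} → pass.
0 of 2 fail.

0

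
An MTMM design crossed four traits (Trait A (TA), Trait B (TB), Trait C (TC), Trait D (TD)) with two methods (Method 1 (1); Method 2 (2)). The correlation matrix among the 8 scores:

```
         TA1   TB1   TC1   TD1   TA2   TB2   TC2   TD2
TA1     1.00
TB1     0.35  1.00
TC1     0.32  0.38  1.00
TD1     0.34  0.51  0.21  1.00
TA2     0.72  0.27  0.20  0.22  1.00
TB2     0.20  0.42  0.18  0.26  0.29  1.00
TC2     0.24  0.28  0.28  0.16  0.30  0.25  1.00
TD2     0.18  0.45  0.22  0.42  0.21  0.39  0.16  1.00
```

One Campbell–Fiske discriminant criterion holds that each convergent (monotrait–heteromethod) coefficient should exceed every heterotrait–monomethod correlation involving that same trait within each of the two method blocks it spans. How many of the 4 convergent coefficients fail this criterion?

3

Checking each validity diagonal entry against its comparison values:
TA (methods 1·2): 0.72 vs {0.35, 0.29, 0.32, 0.30, 0.34, 0.21} → pass.
TB (methods 1·2): 0.42 vs {0.35, 0.29, 0.38, 0.25, 0.51, 0.39} → fail.
TC (methods 1·2): 0.28 vs {0.32, 0.30, 0.38, 0.25, 0.21, 0.16} → fail.
TD (methods 1·2): 0.42 vs {0.34, 0.21, 0.51, 0.39, 0.21, 0.16} → fail.
3 of 4 fail.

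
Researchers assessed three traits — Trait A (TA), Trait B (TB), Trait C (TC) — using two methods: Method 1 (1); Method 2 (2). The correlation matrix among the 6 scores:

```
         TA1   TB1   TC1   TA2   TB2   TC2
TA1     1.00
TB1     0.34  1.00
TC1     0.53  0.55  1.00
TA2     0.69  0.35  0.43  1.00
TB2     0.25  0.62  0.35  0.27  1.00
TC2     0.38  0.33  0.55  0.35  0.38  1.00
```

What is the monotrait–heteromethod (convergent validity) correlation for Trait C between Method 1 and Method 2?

0.55

Same trait (TC), different methods: r(TC1, TC2) = 0.55.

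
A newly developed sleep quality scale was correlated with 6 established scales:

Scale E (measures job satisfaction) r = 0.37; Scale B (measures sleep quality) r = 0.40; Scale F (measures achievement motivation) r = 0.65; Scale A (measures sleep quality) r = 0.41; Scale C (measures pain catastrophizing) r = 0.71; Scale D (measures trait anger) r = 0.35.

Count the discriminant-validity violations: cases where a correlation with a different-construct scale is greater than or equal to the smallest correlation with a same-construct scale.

Convergent (same construct = sleep quality): Scale B, Scale A.
Smallest convergent = 0.40. Discriminant values: 0.37, 0.65, 0.71, 0.35; count ≥ 0.40 → 2.

2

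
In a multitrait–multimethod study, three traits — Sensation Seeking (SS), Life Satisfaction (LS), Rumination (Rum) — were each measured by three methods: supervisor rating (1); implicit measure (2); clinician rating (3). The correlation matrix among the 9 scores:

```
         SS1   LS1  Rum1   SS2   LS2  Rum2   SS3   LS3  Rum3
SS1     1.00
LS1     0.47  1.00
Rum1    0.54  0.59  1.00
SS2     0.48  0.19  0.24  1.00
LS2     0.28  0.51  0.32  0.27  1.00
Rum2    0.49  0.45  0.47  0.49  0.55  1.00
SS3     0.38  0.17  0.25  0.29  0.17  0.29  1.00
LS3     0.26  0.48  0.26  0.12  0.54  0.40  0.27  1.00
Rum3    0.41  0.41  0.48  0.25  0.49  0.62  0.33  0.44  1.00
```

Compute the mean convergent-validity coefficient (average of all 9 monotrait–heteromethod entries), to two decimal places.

0.47

Convergent values: 0.48, 0.38, 0.29, 0.51, 0.48, 0.54, 0.47, 0.48, 0.62; mean = 4.25/9 = 0.47.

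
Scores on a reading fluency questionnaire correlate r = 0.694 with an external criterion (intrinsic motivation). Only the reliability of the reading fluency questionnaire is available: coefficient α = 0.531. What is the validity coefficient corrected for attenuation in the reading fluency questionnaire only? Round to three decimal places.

Single correction: r_c = r_obs / √r_xx = 0.694 / √0.531 = 0.694 / 0.7287 ≈ 0.952.

0.952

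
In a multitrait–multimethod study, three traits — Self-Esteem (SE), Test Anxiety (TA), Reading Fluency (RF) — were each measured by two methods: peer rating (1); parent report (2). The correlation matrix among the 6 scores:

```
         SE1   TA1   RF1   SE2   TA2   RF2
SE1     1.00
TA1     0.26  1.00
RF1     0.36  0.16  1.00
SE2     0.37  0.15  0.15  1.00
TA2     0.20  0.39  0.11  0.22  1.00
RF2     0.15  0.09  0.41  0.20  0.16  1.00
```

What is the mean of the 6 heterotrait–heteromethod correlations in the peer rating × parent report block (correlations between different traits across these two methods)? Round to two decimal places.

HTHM values (method 1 × method 2): 0.20, 0.15, 0.15, 0.09, 0.15, 0.11; mean = 0.85/6 = 0.14.

0.14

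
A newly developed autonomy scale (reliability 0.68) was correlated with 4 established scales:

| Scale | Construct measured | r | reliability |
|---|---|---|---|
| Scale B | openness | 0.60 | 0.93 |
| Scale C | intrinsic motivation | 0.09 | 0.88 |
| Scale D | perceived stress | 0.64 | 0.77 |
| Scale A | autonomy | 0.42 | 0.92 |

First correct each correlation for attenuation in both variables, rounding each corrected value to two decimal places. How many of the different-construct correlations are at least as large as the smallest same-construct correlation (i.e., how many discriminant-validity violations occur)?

2

Disattenuated r (r / √(r_scale · r_new)):
  Scale B (disc): 0.60 / √(0.93·0.68) = 0.75
  Scale C (disc): 0.09 / √(0.88·0.68) = 0.12
  Scale D (disc): 0.64 / √(0.77·0.68) = 0.88
  Scale A (conv): 0.42 / √(0.92·0.68) = 0.53
Smallest convergent = 0.53. Discriminant values: 0.75, 0.12, 0.88; count ≥ 0.53 → 2.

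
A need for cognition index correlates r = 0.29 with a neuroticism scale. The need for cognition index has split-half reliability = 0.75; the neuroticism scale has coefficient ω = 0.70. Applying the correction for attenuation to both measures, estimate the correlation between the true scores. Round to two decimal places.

0.40

r_true = r_obs / √(r_xx · r_yy) = 0.29 / √(0.75 × 0.70) = 0.29 / √0.5250 = 0.29 / 0.7246 ≈ 0.40.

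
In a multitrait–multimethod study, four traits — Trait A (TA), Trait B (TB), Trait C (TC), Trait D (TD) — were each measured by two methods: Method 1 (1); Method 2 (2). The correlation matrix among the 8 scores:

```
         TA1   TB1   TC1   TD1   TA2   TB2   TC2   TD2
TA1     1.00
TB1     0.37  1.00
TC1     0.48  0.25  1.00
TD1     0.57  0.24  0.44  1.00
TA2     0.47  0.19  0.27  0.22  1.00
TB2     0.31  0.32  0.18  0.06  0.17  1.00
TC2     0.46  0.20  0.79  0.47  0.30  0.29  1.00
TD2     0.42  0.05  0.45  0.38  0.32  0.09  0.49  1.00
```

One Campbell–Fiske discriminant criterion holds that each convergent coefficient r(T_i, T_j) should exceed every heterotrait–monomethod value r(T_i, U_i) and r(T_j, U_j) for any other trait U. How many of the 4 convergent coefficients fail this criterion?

3

Checking each validity diagonal entry against its comparison values:
TA (methods 1·2): 0.47 vs {0.37, 0.17, 0.48, 0.30, 0.57, 0.32} → fail.
TB (methods 1·2): 0.32 vs {0.37, 0.17, 0.25, 0.29, 0.24, 0.09} → fail.
TC (methods 1·2): 0.79 vs {0.48, 0.30, 0.25, 0.29, 0.44, 0.49} → pass.
TD (methods 1·2): 0.38 vs {0.57, 0.32, 0.24, 0.09, 0.44, 0.49} → fail.
3 of 4 fail.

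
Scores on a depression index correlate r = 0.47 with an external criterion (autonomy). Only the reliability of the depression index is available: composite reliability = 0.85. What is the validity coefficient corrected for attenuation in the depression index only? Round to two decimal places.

0.51

Single correction: r_c = r_obs / √r_xx = 0.47 / √0.85 = 0.47 / 0.9220 ≈ 0.51.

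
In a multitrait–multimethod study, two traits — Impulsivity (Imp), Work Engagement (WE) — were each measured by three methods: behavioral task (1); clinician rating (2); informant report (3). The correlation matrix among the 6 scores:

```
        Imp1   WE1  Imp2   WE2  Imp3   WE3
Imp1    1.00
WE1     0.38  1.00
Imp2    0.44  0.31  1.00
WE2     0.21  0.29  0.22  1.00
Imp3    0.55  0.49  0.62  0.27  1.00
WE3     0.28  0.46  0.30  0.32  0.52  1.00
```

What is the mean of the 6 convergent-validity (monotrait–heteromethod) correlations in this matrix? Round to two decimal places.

Convergent values: 0.44, 0.55, 0.62, 0.29, 0.46, 0.32; mean = 2.68/6 = 0.45.

0.45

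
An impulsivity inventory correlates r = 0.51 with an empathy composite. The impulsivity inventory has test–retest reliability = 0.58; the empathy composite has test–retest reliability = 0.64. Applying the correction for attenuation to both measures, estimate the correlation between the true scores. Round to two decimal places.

r_true = r_obs / √(r_xx · r_yy) = 0.51 / √(0.58 × 0.64) = 0.51 / √0.3712 = 0.51 / 0.6093 ≈ 0.84.

0.84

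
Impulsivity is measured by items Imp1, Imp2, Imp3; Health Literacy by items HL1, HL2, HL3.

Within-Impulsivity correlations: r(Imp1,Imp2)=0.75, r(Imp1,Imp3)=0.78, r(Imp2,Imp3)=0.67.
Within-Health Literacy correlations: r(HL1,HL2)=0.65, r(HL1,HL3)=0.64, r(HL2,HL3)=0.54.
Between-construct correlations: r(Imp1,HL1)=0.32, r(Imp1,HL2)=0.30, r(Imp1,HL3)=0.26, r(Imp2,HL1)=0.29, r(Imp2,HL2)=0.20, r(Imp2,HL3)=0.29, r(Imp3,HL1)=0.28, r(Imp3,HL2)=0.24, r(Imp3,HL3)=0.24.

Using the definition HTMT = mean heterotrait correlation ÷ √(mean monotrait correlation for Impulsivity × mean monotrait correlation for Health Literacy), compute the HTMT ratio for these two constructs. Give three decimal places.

0.402

Mean heterotrait r = 2.42/9 = 0.2689.
Mean within-Imp = 2.20/3 = 0.7333; mean within-HL = 1.83/3 = 0.6100.
Geometric mean = √(0.7333 × 0.6100) = 0.6688.
HTMT = 0.2689 / 0.6688 = 0.402.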